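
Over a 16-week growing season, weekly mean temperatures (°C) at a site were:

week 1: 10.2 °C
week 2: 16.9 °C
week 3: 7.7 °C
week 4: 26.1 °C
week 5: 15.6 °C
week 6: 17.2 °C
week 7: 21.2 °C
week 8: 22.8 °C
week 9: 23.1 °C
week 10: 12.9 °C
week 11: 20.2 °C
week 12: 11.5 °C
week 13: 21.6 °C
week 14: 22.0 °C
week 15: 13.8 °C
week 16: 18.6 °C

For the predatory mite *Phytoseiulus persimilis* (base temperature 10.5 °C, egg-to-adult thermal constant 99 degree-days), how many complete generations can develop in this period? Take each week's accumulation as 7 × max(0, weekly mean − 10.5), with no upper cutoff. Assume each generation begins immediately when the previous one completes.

Weekly DD (7 × max(0, T̄ − 10.5)): 0.0, 44.8, 0.0, 109.2, 35.7, 46.9, 74.9, 86.1, 88.2, 16.8, 67.9, 7.0, 77.7, 80.5, 23.1, 56.7.
Season total = 815.5 DD.
Complete generations = ⌊815.5 / 99⌋ = 8.

8 generations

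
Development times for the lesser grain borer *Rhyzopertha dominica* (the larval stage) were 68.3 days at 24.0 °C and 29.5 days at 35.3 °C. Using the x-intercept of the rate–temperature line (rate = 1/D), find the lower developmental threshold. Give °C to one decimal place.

Under the model K = D·(T − T_b), so D₁·(T₁ − T_b) = D₂·(T₂ − T_b).
68.3·(24.0 − T_b) = 29.5·(35.3 − T_b)
T_b = (68.3·24.0 − 29.5·35.3) / (68.3 − 29.5) = 597.85 / 38.8 = 15.409 °C ≈ 15.4 °C.

15.4 °C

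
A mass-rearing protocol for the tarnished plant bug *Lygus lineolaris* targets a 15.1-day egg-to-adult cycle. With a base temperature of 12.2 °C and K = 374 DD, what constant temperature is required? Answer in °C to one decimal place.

Required daily accumulation = 374 / 15.1 = 24.768 DD/day.
T = T_base + 24.768 = 12.2 + 24.768 = 36.968 ≈ 37.0 °C.

37.0 °C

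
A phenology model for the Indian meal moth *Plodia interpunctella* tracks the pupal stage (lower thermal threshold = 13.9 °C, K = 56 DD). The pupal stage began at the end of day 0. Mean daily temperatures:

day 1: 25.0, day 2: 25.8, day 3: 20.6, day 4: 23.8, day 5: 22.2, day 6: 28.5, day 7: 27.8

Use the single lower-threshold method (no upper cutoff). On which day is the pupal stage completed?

Daily DD above 13.9 °C: 11.1, 11.9, 6.7, 9.9, 8.3, 14.6, 13.9.
Cumulative: 11.1, 23.0, 29.7, 39.6, 47.9, 62.5, 76.4.
The total first reaches 56 DD on day 6.

day 6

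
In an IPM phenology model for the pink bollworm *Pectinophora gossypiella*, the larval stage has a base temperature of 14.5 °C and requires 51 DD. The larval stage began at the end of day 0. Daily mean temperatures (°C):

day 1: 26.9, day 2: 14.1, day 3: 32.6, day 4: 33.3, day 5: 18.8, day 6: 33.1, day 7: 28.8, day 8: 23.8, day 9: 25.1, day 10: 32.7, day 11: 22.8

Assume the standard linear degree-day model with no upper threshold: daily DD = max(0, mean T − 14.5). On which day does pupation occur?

Daily DD above 14.5 °C: 12.4, 0.0, 18.1, 18.8, 4.3, 18.6, 14.3, 9.3, 10.6, 18.2, 8.3.
Cumulative: 12.4, 12.4, 30.5, 49.3, 53.6, 72.2, 86.5, 95.8, 106.4, 124.6, 132.9.
The total first reaches 51 DD on day 5.

day 5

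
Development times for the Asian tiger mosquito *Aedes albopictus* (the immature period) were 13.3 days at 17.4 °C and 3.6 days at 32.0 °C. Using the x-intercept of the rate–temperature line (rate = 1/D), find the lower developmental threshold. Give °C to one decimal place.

12.0 °C

Under the model K = D·(T − T_b), so D₁·(T₁ − T_b) = D₂·(T₂ − T_b).
13.3·(17.4 − T_b) = 3.6·(32.0 − T_b)
T_b = (13.3·17.4 − 3.6·32.0) / (13.3 − 3.6) = 116.22 / 9.7 = 11.981 °C ≈ 12.0 °C.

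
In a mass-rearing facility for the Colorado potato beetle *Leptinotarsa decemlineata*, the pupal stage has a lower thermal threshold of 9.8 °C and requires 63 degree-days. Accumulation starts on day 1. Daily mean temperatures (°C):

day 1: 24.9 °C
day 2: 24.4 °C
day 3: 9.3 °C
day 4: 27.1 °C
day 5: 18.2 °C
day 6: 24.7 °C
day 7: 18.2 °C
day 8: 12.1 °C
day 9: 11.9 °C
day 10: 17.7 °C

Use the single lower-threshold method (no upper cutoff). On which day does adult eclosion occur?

Daily DD above 9.8 °C: 15.1, 14.6, 0.0, 17.3, 8.4, 14.9, 8.4, 2.3, 2.1, 7.9.
Cumulative: 15.1, 29.7, 29.7, 47.0, 55.4, 70.3, 78.7, 81.0, 83.1, 91.0.
The total first reaches 63 DD on day 6.

day 6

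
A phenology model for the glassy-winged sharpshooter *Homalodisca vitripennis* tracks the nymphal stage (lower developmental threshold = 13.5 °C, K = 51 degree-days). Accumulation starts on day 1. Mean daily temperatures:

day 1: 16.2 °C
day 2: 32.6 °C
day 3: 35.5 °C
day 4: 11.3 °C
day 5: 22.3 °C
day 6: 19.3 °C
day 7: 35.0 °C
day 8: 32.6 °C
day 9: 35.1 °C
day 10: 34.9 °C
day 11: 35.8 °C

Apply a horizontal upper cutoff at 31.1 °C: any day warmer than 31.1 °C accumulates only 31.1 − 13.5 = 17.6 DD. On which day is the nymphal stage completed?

Daily DD above 13.5 °C (capped at 17.6): 2.7, 17.6, 17.6, 0.0, 8.8, 5.8, 17.6, 17.6, 17.6, 17.6, 17.6.
Cumulative: 2.7, 20.3, 37.9, 37.9, 46.7, 52.5, 70.1, 87.7, 105.3, 122.9, 140.5.
The total first reaches 51 DD on day 6.

day 6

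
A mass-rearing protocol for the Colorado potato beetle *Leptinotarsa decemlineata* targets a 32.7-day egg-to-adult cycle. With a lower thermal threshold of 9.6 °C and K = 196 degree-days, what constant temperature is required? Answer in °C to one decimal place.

Required daily accumulation = 196 / 32.7 = 5.994 DD/day.
T = T_base + 5.994 = 9.6 + 5.994 = 15.594 ≈ 15.6 °C.

15.6 °C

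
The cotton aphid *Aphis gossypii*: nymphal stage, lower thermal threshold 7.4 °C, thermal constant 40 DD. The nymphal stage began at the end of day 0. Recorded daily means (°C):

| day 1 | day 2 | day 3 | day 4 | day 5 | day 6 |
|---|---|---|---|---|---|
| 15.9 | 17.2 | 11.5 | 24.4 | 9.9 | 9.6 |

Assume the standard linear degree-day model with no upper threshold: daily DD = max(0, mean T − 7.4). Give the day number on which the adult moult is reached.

day 5

Daily DD above 7.4 °C: 8.5, 9.8, 4.1, 17.0, 2.5, 2.2.
Cumulative: 8.5, 18.3, 22.4, 39.4, 41.9, 44.1.
The total first reaches 40 DD on day 5.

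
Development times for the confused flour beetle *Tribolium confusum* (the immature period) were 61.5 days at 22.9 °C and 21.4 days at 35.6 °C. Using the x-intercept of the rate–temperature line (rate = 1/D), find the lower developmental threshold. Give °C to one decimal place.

Linear rate model ⇒ the product D·(T − T_b) is constant across temperatures.
61.5·(22.9 − T_b) = 21.4·(35.6 − T_b)
T_b = (61.5·22.9 − 21.4·35.6) / (61.5 − 21.4) = 646.51 / 40.1 = 16.122 °C ≈ 16.1 °C.

16.1 °C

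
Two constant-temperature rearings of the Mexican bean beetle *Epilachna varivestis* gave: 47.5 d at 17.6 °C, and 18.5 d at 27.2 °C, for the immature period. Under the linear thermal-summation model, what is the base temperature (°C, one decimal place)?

11.5 °C

Linear rate model ⇒ the product D·(T − T_b) is constant across temperatures.
47.5·(17.6 − T_b) = 18.5·(27.2 − T_b)
T_b = (47.5·17.6 − 18.5·27.2) / (47.5 − 18.5) = 332.80 / 29.0 = 11.476 °C ≈ 11.5 °C.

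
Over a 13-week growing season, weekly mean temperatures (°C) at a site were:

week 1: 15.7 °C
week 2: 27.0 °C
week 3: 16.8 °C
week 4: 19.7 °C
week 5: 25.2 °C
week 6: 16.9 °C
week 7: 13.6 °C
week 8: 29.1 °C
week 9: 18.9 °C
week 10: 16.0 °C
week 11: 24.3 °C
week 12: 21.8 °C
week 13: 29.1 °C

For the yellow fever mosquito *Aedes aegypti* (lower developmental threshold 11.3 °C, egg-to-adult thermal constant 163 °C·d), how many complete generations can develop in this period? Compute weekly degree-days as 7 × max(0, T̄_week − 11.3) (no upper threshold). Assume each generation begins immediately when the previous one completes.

5 generations

Weekly DD (7 × max(0, T̄ − 11.3)): 30.8, 109.9, 38.5, 58.8, 97.3, 39.2, 16.1, 124.6, 53.2, 32.9, 91.0, 73.5, 124.6.
Season total = 890.4 DD.
Complete generations = ⌊890.4 / 163⌋ = 5.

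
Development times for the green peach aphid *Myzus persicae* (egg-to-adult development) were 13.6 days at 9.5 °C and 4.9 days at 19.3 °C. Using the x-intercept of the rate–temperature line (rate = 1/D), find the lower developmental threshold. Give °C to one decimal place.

Equal thermal constants: D₁(T₁ − T_b) = D₂(T₂ − T_b).
13.6·(9.5 − T_b) = 4.9·(19.3 − T_b)
T_b = (13.6·9.5 − 4.9·19.3) / (13.6 − 4.9) = 34.63 / 8.7 = 3.980 °C ≈ 4.0 °C.

4.0 °C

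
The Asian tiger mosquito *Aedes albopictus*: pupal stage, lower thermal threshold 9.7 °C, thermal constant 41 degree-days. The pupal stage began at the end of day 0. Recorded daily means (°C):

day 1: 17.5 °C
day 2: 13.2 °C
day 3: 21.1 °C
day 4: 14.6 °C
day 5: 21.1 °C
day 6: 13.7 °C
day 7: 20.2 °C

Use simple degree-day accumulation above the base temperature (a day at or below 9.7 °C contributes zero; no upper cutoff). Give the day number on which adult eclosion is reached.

Daily DD above 9.7 °C: 7.8, 3.5, 11.4, 4.9, 11.4, 4.0, 10.5.
Cumulative: 7.8, 11.3, 22.7, 27.6, 39.0, 43.0, 53.5.
The total first reaches 41 DD on day 6.

day 6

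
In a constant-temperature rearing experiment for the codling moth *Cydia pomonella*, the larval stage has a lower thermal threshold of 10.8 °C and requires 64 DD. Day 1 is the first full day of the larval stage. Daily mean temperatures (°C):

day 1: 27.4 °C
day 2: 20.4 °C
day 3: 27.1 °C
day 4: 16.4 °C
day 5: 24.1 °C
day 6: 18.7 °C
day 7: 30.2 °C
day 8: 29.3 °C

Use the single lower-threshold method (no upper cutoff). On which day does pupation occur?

day 6

Daily DD above 10.8 °C: 16.6, 9.6, 16.3, 5.6, 13.3, 7.9, 19.4, 18.5.
Cumulative: 16.6, 26.2, 42.5, 48.1, 61.4, 69.3, 88.7, 107.2.
The total first reaches 64 DD on day 6.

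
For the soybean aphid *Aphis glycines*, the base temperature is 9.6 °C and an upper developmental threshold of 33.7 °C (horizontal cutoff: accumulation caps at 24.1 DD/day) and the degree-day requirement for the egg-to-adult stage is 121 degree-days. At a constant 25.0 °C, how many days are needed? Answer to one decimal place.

Daily accumulation = 25.0 − 9.6 = 15.4 DD/day.
Duration = 121 / 15.4 = 7.857 ≈ 7.9 days.

7.9 days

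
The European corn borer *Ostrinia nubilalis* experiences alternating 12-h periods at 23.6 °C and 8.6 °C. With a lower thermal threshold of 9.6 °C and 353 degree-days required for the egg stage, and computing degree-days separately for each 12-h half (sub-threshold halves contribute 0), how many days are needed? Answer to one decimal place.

Day half: max(0, 23.6 − 9.6) × 0.5 = 14.0 × 0.5 = 7.00 DD.
Night half: max(0, 8.6 − 9.6) × 0.5 = 0.0 × 0.5 = 0.00 DD.
Per 24 h: 7.00 DD/day.
Duration = 353 / 7.00 = 50.429 ≈ 50.4 days.

50.4 days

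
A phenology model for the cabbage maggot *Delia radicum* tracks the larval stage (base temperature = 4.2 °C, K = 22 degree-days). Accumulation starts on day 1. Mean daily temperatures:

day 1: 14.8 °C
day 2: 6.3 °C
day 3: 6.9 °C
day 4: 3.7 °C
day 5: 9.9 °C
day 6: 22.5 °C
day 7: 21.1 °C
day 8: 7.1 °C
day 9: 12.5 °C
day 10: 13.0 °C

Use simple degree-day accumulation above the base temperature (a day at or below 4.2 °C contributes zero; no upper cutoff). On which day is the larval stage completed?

day 6

Daily DD above 4.2 °C: 10.6, 2.1, 2.7, 0.0, 5.7, 18.3, 16.9, 2.9, 8.3, 8.8.
Cumulative: 10.6, 12.7, 15.4, 15.4, 21.1, 39.4, 56.3, 59.2, 67.5, 76.3.
The total first reaches 22 DD on day 6.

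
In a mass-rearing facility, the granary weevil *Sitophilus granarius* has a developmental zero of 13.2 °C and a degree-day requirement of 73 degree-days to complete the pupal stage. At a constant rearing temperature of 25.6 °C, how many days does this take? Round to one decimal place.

5.9 days

Daily accumulation = 25.6 − 13.2 = 12.4 DD/day.
Duration = 73 / 12.4 = 5.887 ≈ 5.9 days.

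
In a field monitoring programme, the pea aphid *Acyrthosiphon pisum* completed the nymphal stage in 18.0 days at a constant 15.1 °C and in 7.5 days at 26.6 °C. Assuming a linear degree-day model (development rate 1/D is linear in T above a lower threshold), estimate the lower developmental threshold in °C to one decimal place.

6.9 °C

Under the model K = D·(T − T_b), so D₁·(T₁ − T_b) = D₂·(T₂ − T_b).
18.0·(15.1 − T_b) = 7.5·(26.6 − T_b)
T_b = (18.0·15.1 − 7.5·26.6) / (18.0 − 7.5) = 72.30 / 10.5 = 6.886 °C ≈ 6.9 °C.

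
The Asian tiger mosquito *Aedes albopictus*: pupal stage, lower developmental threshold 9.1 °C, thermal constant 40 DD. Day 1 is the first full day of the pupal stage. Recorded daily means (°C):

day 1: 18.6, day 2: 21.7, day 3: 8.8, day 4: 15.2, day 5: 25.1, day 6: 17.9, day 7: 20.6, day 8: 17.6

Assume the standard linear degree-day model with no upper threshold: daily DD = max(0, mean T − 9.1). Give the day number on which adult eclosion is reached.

day 5

Daily DD above 9.1 °C: 9.5, 12.6, 0.0, 6.1, 16.0, 8.8, 11.5, 8.5.
Cumulative: 9.5, 22.1, 22.1, 28.2, 44.2, 53.0, 64.5, 73.0.
The total first reaches 40 DD on day 5.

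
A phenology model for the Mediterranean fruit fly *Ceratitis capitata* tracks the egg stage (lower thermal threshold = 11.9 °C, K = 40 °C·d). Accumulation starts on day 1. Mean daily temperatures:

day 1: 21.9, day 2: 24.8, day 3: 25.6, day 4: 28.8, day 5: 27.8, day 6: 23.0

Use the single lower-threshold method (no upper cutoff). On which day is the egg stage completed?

day 4

Daily DD above 11.9 °C: 10.0, 12.9, 13.7, 16.9, 15.9, 11.1.
Cumulative: 10.0, 22.9, 36.6, 53.5, 69.4, 80.5.
The total first reaches 40 DD on day 4.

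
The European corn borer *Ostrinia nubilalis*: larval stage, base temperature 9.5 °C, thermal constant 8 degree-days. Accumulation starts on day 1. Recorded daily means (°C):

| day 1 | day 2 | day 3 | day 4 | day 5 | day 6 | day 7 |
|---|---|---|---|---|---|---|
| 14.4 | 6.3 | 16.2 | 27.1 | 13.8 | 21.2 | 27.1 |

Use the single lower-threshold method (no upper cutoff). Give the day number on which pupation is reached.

day 3

Daily DD above 9.5 °C: 4.9, 0.0, 6.7, 17.6, 4.3, 11.7, 17.6.
Cumulative: 4.9, 4.9, 11.6, 29.2, 33.5, 45.2, 62.8.
The total first reaches 8 DD on day 3.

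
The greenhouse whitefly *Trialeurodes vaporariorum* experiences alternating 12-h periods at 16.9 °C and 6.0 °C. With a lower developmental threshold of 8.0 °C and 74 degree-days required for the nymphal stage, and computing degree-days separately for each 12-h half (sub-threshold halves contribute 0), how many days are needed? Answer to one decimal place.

Day half: max(0, 16.9 − 8.0) × 0.5 = 8.9 × 0.5 = 4.45 DD.
Night half: max(0, 6.0 − 8.0) × 0.5 = 0.0 × 0.5 = 0.00 DD.
Per 24 h: 4.45 DD/day.
Duration = 74 / 4.45 = 16.629 ≈ 16.6 days.

16.6 days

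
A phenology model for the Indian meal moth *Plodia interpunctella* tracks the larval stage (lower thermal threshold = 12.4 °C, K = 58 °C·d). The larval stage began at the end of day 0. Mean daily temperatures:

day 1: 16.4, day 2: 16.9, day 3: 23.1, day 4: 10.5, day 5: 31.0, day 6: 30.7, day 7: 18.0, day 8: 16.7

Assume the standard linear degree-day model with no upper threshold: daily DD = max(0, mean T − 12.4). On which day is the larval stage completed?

Daily DD above 12.4 °C: 4.0, 4.5, 10.7, 0.0, 18.6, 18.3, 5.6, 4.3.
Cumulative: 4.0, 8.5, 19.2, 19.2, 37.8, 56.1, 61.7, 66.0.
The total first reaches 58 DD on day 7.

day 7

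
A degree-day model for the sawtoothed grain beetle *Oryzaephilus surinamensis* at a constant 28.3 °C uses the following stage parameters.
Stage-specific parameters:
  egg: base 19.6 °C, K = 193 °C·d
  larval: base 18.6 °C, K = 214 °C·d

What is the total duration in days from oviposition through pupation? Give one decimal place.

44.2 days

egg: 193 / (28.3 − 19.6) = 193 / 8.7 = 22.184 d.
larval: 214 / (28.3 − 18.6) = 214 / 9.7 = 22.062 d.
Sum = 44.246 ≈ 44.2 days.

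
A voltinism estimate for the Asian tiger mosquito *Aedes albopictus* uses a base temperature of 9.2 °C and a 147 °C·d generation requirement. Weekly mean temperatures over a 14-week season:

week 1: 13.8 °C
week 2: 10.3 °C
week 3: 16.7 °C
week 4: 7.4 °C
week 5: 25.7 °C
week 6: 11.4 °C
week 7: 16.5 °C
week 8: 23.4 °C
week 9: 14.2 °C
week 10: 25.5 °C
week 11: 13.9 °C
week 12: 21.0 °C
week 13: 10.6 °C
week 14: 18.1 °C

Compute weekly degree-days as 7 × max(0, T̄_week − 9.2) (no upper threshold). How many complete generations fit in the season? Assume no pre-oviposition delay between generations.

Weekly DD (7 × max(0, T̄ − 9.2)): 32.2, 7.7, 52.5, 0.0, 115.5, 15.4, 51.1, 99.4, 35.0, 114.1, 32.9, 82.6, 9.8, 62.3.
Season total = 710.5 DD.
Complete generations = ⌊710.5 / 147⌋ = 4.

4 generations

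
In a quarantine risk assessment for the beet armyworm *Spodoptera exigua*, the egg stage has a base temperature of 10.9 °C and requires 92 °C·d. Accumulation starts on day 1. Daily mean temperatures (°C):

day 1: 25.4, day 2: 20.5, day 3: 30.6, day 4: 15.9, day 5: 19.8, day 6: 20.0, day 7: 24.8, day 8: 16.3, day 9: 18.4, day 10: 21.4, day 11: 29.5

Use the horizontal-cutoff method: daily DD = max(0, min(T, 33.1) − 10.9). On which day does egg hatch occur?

day 9

Daily DD above 10.9 °C (capped at 22.2): 14.5, 9.6, 19.7, 5.0, 8.9, 9.1, 13.9, 5.4, 7.5, 10.5, 18.6.
Cumulative: 14.5, 24.1, 43.8, 48.8, 57.7, 66.8, 80.7, 86.1, 93.6, 104.1, 122.7.
The total first reaches 92 DD on day 9.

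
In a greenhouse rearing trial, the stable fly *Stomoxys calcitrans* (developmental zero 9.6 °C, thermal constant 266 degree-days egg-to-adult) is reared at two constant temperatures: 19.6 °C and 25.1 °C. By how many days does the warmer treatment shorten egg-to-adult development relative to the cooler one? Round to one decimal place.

9.4 days

At 19.6 °C: 266 / (19.6 − 9.6) = 266 / 10.0 = 26.600 d.
At 25.1 °C: 266 / (25.1 − 9.6) = 266 / 15.5 = 17.161 d.
Difference = |26.600 − 17.161| = 9.439 ≈ 9.4 days.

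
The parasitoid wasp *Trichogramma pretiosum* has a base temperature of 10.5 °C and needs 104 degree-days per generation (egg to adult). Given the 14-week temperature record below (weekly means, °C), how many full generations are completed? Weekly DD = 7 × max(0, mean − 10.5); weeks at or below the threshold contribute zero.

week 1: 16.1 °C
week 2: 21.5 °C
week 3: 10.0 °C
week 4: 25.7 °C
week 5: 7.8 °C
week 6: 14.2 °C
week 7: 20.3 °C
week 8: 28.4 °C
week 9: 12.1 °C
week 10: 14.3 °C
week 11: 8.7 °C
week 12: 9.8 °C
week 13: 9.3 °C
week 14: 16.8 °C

Weekly DD (7 × max(0, T̄ − 10.5)): 39.2, 77.0, 0.0, 106.4, 0.0, 25.9, 68.6, 125.3, 11.2, 26.6, 0.0, 0.0, 0.0, 44.1.
Season total = 524.3 DD.
Complete generations = ⌊524.3 / 104⌋ = 5.

5 generations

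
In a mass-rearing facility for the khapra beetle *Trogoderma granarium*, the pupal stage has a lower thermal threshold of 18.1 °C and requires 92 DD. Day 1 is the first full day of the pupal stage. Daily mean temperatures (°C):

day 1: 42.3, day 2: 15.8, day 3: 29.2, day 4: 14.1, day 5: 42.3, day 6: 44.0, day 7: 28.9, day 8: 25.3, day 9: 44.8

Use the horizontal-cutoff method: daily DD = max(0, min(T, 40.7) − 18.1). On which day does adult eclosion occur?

Daily DD above 18.1 °C (capped at 22.6): 22.6, 0.0, 11.1, 0.0, 22.6, 22.6, 10.8, 7.2, 22.6.
Cumulative: 22.6, 22.6, 33.7, 33.7, 56.3, 78.9, 89.7, 96.9, 119.5.
The total first reaches 92 DD on day 8.

day 8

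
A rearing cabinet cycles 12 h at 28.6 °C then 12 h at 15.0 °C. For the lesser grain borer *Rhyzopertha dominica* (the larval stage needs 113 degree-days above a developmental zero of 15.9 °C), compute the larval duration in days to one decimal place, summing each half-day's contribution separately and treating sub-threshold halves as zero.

17.8 days

Day half: max(0, 28.6 − 15.9) × 0.5 = 12.7 × 0.5 = 6.35 DD.
Night half: max(0, 15.0 − 15.9) × 0.5 = 0.0 × 0.5 = 0.00 DD.
Per 24 h: 6.35 DD/day.
Duration = 113 / 6.35 = 17.795 ≈ 17.8 days.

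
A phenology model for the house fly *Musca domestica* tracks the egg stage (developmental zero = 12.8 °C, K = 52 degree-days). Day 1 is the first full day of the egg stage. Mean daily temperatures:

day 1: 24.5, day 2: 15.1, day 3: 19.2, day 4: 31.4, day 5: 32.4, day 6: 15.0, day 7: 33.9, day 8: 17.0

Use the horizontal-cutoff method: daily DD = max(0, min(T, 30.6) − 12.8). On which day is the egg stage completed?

day 5

Daily DD above 12.8 °C (capped at 17.8): 11.7, 2.3, 6.4, 17.8, 17.8, 2.2, 17.8, 4.2.
Cumulative: 11.7, 14.0, 20.4, 38.2, 56.0, 58.2, 76.0, 80.2.
The total first reaches 52 DD on day 5.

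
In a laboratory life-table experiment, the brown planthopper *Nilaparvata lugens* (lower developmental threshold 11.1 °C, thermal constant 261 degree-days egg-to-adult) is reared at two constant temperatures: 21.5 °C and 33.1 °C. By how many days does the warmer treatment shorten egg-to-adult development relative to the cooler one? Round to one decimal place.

13.2 days

At 21.5 °C: 261 / (21.5 − 11.1) = 261 / 10.4 = 25.096 d.
At 33.1 °C: 261 / (33.1 − 11.1) = 261 / 22.0 = 11.864 d.
Difference = |25.096 − 11.864| = 13.233 ≈ 13.2 days.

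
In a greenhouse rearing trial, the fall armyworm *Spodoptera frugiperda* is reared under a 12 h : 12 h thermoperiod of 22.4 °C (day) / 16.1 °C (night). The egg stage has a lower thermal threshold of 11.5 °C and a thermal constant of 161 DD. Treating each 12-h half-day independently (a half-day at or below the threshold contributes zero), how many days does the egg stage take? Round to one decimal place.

20.8 days

Day half: max(0, 22.4 − 11.5) × 0.5 = 10.9 × 0.5 = 5.45 DD.
Night half: max(0, 16.1 − 11.5) × 0.5 = 4.6 × 0.5 = 2.30 DD.
Per 24 h: 7.75 DD/day.
Duration = 161 / 7.75 = 20.774 ≈ 20.8 days.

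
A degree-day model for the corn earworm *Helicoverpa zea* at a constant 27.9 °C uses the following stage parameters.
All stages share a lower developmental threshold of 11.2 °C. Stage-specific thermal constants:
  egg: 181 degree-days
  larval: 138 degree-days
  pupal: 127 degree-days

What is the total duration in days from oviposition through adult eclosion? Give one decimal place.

Daily accumulation at 27.9 °C = 27.9 − 11.2 = 16.7 DD/day.
Total K = 181 + 138 + 127 = 446 DD.
Total duration = 446 / 16.7 = 26.707 ≈ 26.7 days.

26.7 days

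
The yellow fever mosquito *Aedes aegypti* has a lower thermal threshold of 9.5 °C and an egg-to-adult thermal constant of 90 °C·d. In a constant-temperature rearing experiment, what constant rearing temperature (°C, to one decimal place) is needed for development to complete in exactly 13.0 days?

16.4 °C

Required daily accumulation = 90 / 13.0 = 6.923 DD/day.
T = T_base + 6.923 = 9.5 + 6.923 = 16.423 ≈ 16.4 °C.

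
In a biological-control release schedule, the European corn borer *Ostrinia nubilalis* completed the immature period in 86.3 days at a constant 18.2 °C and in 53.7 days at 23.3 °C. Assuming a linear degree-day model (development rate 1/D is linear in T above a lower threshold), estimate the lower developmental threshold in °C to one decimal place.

Under the model K = D·(T − T_b), so D₁·(T₁ − T_b) = D₂·(T₂ − T_b).
86.3·(18.2 − T_b) = 53.7·(23.3 − T_b)
T_b = (86.3·18.2 − 53.7·23.3) / (86.3 − 53.7) = 319.45 / 32.6 = 9.799 °C ≈ 9.8 °C.

9.8 °C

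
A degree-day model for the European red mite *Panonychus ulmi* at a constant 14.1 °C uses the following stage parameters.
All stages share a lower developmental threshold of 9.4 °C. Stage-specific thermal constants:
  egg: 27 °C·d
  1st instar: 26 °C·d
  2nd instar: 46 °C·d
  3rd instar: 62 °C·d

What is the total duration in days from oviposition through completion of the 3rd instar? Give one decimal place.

34.3 days

Daily accumulation at 14.1 °C = 14.1 − 9.4 = 4.7 DD/day.
Total K = 27 + 26 + 46 + 62 = 161 DD.
Total duration = 161 / 4.7 = 34.255 ≈ 34.3 days.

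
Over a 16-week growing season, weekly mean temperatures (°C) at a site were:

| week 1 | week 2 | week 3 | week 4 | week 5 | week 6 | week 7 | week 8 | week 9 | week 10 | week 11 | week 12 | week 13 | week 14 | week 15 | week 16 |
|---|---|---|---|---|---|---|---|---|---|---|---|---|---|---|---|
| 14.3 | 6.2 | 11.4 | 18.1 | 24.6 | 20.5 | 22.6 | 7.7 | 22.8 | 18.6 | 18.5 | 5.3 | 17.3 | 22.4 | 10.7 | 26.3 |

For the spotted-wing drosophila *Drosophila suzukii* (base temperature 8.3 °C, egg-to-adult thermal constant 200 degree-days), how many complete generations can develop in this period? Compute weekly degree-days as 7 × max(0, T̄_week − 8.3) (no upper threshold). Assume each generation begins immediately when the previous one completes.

4 generations

Weekly DD (7 × max(0, T̄ − 8.3)): 42.0, 0.0, 21.7, 68.6, 114.1, 85.4, 100.1, 0.0, 101.5, 72.1, 71.4, 0.0, 63.0, 98.7, 16.8, 126.0.
Season total = 981.4 DD.
Complete generations = ⌊981.4 / 200⌋ = 4.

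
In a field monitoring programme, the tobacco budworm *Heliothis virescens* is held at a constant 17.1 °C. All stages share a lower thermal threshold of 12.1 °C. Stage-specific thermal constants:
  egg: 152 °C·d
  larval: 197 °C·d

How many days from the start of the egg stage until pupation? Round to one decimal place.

Daily accumulation at 17.1 °C = 17.1 − 12.1 = 5.0 DD/day.
Total K = 152 + 197 = 349 DD.
Total duration = 349 / 5.0 = 69.800 ≈ 69.8 days.

69.8 days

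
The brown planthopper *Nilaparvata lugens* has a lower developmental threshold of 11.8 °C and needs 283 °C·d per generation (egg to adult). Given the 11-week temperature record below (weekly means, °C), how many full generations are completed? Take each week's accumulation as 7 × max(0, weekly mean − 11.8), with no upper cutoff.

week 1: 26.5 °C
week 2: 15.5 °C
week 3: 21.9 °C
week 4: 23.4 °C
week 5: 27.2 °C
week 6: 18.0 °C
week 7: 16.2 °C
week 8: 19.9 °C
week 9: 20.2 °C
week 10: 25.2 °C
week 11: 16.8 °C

Weekly DD (7 × max(0, T̄ − 11.8)): 102.9, 25.9, 70.7, 81.2, 107.8, 43.4, 30.8, 56.7, 58.8, 93.8, 35.0.
Season total = 707.0 DD.
Complete generations = ⌊707.0 / 283⌋ = 2.

2 generations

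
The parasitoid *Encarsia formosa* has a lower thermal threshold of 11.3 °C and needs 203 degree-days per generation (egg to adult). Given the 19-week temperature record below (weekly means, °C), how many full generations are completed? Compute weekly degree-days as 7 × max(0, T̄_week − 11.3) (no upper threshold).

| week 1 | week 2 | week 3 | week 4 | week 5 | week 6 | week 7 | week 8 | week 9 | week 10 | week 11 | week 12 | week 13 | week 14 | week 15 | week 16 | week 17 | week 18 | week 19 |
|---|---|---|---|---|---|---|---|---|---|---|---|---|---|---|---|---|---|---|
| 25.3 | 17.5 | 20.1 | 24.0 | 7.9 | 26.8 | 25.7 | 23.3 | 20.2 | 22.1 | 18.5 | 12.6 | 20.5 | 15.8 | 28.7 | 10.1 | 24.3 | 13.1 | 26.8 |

5 generations

Weekly DD (7 × max(0, T̄ − 11.3)): 98.0, 43.4, 61.6, 88.9, 0.0, 108.5, 100.8, 84.0, 62.3, 75.6, 50.4, 9.1, 64.4, 31.5, 121.8, 0.0, 91.0, 12.6, 108.5.
Season total = 1212.4 DD.
Complete generations = ⌊1212.4 / 203⌋ = 5.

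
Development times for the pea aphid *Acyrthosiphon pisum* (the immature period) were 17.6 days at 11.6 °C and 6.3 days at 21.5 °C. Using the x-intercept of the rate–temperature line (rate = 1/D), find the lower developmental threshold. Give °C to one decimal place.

Under the model K = D·(T − T_b), so D₁·(T₁ − T_b) = D₂·(T₂ − T_b).
17.6·(11.6 − T_b) = 6.3·(21.5 − T_b)
T_b = (17.6·11.6 − 6.3·21.5) / (17.6 − 6.3) = 68.71 / 11.3 = 6.081 °C ≈ 6.1 °C.

6.1 °C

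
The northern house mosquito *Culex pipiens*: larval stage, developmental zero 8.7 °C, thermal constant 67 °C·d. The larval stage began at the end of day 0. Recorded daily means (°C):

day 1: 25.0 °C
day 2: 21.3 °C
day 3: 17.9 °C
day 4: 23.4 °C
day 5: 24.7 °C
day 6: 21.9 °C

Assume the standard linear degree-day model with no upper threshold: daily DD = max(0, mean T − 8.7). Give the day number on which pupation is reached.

day 5

Daily DD above 8.7 °C: 16.3, 12.6, 9.2, 14.7, 16.0, 13.2.
Cumulative: 16.3, 28.9, 38.1, 52.8, 68.8, 82.0.
The total first reaches 67 DD on day 5.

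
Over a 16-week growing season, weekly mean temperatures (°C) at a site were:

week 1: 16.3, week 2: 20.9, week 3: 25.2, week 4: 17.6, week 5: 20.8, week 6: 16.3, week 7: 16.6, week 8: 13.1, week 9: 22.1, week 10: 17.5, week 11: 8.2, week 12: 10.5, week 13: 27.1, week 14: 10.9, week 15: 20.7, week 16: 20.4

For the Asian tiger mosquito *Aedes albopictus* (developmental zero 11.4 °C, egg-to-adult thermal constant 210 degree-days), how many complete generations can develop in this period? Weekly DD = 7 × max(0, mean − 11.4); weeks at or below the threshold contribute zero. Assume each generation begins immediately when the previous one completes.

3 generations

Weekly DD (7 × max(0, T̄ − 11.4)): 34.3, 66.5, 96.6, 43.4, 65.8, 34.3, 36.4, 11.9, 74.9, 42.7, 0.0, 0.0, 109.9, 0.0, 65.1, 63.0.
Season total = 744.8 DD.
Complete generations = ⌊744.8 / 210⌋ = 3.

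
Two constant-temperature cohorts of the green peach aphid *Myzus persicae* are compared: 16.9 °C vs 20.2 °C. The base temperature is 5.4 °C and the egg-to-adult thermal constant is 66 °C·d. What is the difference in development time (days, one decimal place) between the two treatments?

1.3 days

At 16.9 °C: 66 / (16.9 − 5.4) = 66 / 11.5 = 5.739 d.
At 20.2 °C: 66 / (20.2 − 5.4) = 66 / 14.8 = 4.459 d.
Difference = |5.739 − 4.459| = 1.280 ≈ 1.3 days.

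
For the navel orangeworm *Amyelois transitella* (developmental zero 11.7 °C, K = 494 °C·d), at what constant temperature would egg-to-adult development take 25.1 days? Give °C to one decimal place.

31.4 °C

Required daily accumulation = 494 / 25.1 = 19.681 DD/day.
T = T_base + 19.681 = 11.7 + 19.681 = 31.381 ≈ 31.4 °C.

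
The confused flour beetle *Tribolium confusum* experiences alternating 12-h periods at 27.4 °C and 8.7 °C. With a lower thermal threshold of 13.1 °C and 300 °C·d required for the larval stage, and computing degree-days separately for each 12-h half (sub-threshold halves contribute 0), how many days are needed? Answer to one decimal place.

Day half: max(0, 27.4 − 13.1) × 0.5 = 14.3 × 0.5 = 7.15 DD.
Night half: max(0, 8.7 − 13.1) × 0.5 = 0.0 × 0.5 = 0.00 DD.
Per 24 h: 7.15 DD/day.
Duration = 300 / 7.15 = 41.958 ≈ 42.0 days.

42.0 days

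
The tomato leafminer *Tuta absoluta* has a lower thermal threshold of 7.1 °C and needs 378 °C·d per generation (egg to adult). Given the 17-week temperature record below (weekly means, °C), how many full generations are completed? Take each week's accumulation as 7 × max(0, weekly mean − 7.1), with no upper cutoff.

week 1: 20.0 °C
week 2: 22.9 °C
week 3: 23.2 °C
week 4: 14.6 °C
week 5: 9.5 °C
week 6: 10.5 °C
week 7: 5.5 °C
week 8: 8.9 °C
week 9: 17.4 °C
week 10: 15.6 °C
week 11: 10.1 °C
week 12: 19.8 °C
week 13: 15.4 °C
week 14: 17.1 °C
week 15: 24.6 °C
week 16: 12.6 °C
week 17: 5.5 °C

2 generations

Weekly DD (7 × max(0, T̄ − 7.1)): 90.3, 110.6, 112.7, 52.5, 16.8, 23.8, 0.0, 12.6, 72.1, 59.5, 21.0, 88.9, 58.1, 70.0, 122.5, 38.5, 0.0.
Season total = 949.9 DD.
Complete generations = ⌊949.9 / 378⌋ = 2.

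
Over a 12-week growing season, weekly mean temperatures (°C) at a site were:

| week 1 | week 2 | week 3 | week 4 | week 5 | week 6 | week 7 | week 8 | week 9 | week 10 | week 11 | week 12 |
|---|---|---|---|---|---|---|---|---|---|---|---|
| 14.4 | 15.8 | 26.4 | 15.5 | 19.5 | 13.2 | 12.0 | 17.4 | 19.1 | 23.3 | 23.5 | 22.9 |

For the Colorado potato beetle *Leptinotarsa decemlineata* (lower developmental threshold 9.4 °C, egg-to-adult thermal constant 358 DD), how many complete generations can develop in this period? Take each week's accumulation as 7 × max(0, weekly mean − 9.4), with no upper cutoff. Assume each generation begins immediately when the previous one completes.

2 generations

Weekly DD (7 × max(0, T̄ − 9.4)): 35.0, 44.8, 119.0, 42.7, 70.7, 26.6, 18.2, 56.0, 67.9, 97.3, 98.7, 94.5.
Season total = 771.4 DD.
Complete generations = ⌊771.4 / 358⌋ = 2.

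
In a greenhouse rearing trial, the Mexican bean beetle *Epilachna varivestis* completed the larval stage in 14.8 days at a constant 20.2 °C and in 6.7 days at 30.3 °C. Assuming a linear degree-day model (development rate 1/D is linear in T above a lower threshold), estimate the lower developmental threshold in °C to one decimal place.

Equal thermal constants: D₁(T₁ − T_b) = D₂(T₂ − T_b).
14.8·(20.2 − T_b) = 6.7·(30.3 − T_b)
T_b = (14.8·20.2 − 6.7·30.3) / (14.8 − 6.7) = 95.95 / 8.1 = 11.846 °C ≈ 11.8 °C.

11.8 °C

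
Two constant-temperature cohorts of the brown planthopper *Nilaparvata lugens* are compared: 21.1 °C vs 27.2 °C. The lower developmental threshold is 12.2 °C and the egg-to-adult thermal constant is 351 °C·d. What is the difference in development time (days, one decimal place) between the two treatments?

At 21.1 °C: 351 / (21.1 − 12.2) = 351 / 8.9 = 39.438 d.
At 27.2 °C: 351 / (27.2 − 12.2) = 351 / 15.0 = 23.400 d.
Difference = |39.438 − 23.400| = 16.038 ≈ 16.0 days.

16.0 days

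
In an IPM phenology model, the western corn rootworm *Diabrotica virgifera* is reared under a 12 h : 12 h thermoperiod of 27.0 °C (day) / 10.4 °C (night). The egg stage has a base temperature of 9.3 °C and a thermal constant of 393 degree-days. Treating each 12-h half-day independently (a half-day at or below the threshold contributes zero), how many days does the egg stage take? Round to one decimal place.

41.8 days

Day half: max(0, 27.0 − 9.3) × 0.5 = 17.7 × 0.5 = 8.85 DD.
Night half: max(0, 10.4 − 9.3) × 0.5 = 1.1 × 0.5 = 0.55 DD.
Per 24 h: 9.40 DD/day.
Duration = 393 / 9.40 = 41.809 ≈ 41.8 days.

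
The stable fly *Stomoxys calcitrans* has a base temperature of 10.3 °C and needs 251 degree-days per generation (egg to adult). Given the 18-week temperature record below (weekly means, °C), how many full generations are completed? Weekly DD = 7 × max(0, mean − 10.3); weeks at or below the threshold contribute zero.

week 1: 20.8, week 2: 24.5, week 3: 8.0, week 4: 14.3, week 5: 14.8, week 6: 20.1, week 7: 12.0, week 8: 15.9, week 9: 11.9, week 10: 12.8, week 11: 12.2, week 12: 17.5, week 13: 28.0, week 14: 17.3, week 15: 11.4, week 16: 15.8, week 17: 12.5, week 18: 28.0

Weekly DD (7 × max(0, T̄ − 10.3)): 73.5, 99.4, 0.0, 28.0, 31.5, 68.6, 11.9, 39.2, 11.2, 17.5, 13.3, 50.4, 123.9, 49.0, 7.7, 38.5, 15.4, 123.9.
Season total = 802.9 DD.
Complete generations = ⌊802.9 / 251⌋ = 3.

3 generations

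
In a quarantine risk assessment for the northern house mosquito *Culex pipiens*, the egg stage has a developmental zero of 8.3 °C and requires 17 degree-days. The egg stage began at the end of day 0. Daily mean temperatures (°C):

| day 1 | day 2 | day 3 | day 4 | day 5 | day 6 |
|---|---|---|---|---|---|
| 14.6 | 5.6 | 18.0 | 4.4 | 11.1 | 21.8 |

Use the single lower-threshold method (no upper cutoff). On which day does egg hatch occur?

day 5

Daily DD above 8.3 °C: 6.3, 0.0, 9.7, 0.0, 2.8, 13.5.
Cumulative: 6.3, 6.3, 16.0, 16.0, 18.8, 32.3.
The total first reaches 17 DD on day 5.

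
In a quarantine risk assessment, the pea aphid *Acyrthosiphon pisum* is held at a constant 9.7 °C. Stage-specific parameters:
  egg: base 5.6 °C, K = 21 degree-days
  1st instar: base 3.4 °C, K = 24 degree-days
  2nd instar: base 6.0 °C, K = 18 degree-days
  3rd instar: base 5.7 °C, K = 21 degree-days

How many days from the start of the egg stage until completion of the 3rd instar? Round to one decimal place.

19.0 days

egg: 21 / (9.7 − 5.6) = 21 / 4.1 = 5.122 d.
1st instar: 24 / (9.7 − 3.4) = 24 / 6.3 = 3.810 d.
2nd instar: 18 / (9.7 − 6.0) = 18 / 3.7 = 4.865 d.
3rd instar: 21 / (9.7 − 5.7) = 21 / 4.0 = 5.250 d.
Sum = 19.046 ≈ 19.0 days.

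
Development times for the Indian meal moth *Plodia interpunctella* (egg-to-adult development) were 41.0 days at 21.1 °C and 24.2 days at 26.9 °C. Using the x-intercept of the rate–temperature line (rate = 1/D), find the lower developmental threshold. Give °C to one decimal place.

Linear rate model ⇒ the product D·(T − T_b) is constant across temperatures.
41.0·(21.1 − T_b) = 24.2·(26.9 − T_b)
T_b = (41.0·21.1 − 24.2·26.9) / (41.0 − 24.2) = 214.12 / 16.8 = 12.745 °C ≈ 12.7 °C.

12.7 °C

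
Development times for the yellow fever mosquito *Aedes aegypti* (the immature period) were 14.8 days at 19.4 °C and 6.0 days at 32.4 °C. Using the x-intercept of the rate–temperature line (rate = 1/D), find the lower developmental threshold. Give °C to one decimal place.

10.5 °C

Linear rate model ⇒ the product D·(T − T_b) is constant across temperatures.
14.8·(19.4 − T_b) = 6.0·(32.4 − T_b)
T_b = (14.8·19.4 − 6.0·32.4) / (14.8 − 6.0) = 92.72 / 8.8 = 10.536 °C ≈ 10.5 °C.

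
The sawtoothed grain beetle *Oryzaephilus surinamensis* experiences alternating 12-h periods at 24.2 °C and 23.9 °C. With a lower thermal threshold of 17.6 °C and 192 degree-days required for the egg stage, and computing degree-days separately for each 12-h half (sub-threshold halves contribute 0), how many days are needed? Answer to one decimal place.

29.8 days

Day half: max(0, 24.2 − 17.6) × 0.5 = 6.6 × 0.5 = 3.30 DD.
Night half: max(0, 23.9 − 17.6) × 0.5 = 6.3 × 0.5 = 3.15 DD.
Per 24 h: 6.45 DD/day.
Duration = 192 / 6.45 = 29.767 ≈ 29.8 days.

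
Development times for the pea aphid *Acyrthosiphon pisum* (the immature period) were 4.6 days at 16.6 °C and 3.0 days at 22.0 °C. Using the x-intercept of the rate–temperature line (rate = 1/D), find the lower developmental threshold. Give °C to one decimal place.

Under the model K = D·(T − T_b), so D₁·(T₁ − T_b) = D₂·(T₂ − T_b).
4.6·(16.6 − T_b) = 3.0·(22.0 − T_b)
T_b = (4.6·16.6 − 3.0·22.0) / (4.6 − 3.0) = 10.36 / 1.6 = 6.475 °C ≈ 6.5 °C.

6.5 °C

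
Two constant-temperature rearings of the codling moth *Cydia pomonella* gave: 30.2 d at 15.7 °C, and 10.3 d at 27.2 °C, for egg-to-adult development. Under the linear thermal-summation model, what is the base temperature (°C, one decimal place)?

9.7 °C

Linear rate model ⇒ the product D·(T − T_b) is constant across temperatures.
30.2·(15.7 − T_b) = 10.3·(27.2 − T_b)
T_b = (30.2·15.7 − 10.3·27.2) / (30.2 − 10.3) = 193.98 / 19.9 = 9.748 °C ≈ 9.7 °C.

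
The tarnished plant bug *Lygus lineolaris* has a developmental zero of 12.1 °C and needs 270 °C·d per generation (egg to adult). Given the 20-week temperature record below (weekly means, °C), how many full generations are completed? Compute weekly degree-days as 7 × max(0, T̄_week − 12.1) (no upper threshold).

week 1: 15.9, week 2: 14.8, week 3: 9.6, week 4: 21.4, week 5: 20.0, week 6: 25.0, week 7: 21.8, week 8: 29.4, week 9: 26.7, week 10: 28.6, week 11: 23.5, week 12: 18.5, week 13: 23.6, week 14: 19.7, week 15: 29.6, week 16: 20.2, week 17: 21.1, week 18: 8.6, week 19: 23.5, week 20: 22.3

4 generations

Weekly DD (7 × max(0, T̄ − 12.1)): 26.6, 18.9, 0.0, 65.1, 55.3, 90.3, 67.9, 121.1, 102.2, 115.5, 79.8, 44.8, 80.5, 53.2, 122.5, 56.7, 63.0, 0.0, 79.8, 71.4.
Season total = 1314.6 DD.
Complete generations = ⌊1314.6 / 270⌋ = 4.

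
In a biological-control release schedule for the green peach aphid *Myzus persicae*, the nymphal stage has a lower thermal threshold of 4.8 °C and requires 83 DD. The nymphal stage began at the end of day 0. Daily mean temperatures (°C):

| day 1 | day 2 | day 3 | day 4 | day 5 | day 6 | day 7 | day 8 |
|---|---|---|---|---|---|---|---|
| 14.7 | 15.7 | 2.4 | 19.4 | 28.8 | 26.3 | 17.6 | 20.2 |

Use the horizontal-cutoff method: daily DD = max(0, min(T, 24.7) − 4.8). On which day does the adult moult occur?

day 7

Daily DD above 4.8 °C (capped at 19.9): 9.9, 10.9, 0.0, 14.6, 19.9, 19.9, 12.8, 15.4.
Cumulative: 9.9, 20.8, 20.8, 35.4, 55.3, 75.2, 88.0, 103.4.
The total first reaches 83 DD on day 7.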